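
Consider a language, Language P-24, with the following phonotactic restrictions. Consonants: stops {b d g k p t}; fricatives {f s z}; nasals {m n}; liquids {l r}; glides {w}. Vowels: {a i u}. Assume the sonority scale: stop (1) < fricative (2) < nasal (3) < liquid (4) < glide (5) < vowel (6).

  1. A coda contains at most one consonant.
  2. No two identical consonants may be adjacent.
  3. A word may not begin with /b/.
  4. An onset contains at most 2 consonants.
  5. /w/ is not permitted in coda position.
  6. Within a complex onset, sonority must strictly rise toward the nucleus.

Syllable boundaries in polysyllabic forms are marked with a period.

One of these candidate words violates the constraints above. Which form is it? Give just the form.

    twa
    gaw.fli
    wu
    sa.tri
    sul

twa — σ1 onset /tw/ (1→5 rises), coda /∅/ ok → licit
gaw.fli — violates constraint 5: syllable 1 coda contains /w/ → illicit
wu — σ1 onset /w/, coda /∅/ ok → licit
sa.tri — σ1 onset /s/, coda /∅/ ok; σ2 onset /tr/ (1→4 rises), coda /∅/ ok → licit
sul — σ1 onset /s/, coda /l/ ok → licit

gaw.fli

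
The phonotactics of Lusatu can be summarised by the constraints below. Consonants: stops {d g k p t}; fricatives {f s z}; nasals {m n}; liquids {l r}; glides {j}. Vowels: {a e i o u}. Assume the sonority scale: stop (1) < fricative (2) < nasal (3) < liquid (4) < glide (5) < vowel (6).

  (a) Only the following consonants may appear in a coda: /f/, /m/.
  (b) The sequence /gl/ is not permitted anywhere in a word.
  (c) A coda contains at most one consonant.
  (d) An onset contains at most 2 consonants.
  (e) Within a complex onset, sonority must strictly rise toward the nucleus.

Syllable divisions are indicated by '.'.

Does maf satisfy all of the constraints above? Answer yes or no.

maf — σ1 onset /m/, coda /f/ ok → phonotactically legal

yes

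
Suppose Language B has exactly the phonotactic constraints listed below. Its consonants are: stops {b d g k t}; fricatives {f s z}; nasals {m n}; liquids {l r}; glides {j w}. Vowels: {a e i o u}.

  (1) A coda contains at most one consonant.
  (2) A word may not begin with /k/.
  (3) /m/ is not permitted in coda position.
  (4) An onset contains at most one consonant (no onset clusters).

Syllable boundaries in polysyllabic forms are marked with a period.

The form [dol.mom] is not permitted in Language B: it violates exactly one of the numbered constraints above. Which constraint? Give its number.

3

[dol.mom]: syllable 2 coda contains /m/.
This is a violation of constraint 3: "/m/ is not permitted in coda position."
The remaining constraints (1, 2, 4) are satisfied.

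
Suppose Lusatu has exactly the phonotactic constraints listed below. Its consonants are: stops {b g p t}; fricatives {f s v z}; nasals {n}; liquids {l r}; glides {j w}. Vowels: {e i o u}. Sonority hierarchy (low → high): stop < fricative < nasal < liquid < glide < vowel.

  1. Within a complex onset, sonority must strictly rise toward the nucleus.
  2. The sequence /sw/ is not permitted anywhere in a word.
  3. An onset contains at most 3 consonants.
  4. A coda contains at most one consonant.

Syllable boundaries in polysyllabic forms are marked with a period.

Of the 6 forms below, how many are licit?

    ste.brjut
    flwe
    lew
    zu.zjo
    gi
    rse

ste.brjut — violates constraint 1: syllable 1 onset /st/: /s/ (fricative, 2) → /t/ (stop, 1) does not rise → illicit
flwe — σ1 onset /flw/ (2→4→5 rises), coda /∅/ ok → licit
lew — σ1 onset /l/, coda /w/ ok → licit
zu.zjo — σ1 onset /z/, coda /∅/ ok; σ2 onset /zj/ (2→5 rises), coda /∅/ ok → licit
gi — σ1 onset /g/, coda /∅/ ok → licit
rse — violates constraint 1: syllable 1 onset /rs/: /r/ (liquid, 4) → /s/ (fricative, 2) does not rise → illicit
Licit: flwe, lew, zu.zjo, gi → 4.

4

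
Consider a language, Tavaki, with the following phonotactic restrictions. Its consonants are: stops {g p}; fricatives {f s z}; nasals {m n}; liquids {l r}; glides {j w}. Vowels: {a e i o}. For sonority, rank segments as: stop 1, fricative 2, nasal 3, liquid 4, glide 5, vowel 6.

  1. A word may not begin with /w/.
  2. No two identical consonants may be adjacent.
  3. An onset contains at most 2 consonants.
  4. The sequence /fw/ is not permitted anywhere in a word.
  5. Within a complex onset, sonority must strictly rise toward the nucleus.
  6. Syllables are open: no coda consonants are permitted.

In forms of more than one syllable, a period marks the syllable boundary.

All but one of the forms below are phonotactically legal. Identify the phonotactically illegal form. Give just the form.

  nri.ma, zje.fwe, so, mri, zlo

zje.fwe

nri.ma — σ1 onset /nr/ (3→4 rises), coda /∅/ ok; σ2 onset /m/, coda /∅/ ok → phonotactically legal
zje.fwe — violates constraint 4: contains banned sequence /fw/ → phonotactically illegal
so — σ1 onset /s/, coda /∅/ ok → phonotactically legal
mri — σ1 onset /mr/ (3→4 rises), coda /∅/ ok → phonotactically legal
zlo — σ1 onset /zl/ (2→4 rises), coda /∅/ ok → phonotactically legal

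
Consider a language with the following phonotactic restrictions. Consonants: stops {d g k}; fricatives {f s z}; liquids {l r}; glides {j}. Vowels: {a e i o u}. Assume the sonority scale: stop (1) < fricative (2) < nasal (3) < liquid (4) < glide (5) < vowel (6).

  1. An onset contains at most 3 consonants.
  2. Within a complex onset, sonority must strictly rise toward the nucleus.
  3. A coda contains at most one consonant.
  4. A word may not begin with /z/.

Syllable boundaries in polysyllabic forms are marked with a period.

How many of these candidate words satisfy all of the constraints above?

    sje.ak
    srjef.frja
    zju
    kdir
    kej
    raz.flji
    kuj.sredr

sje.ak — σ1 onset /sj/ (2→5 rises), coda /∅/ ok; σ2 onset /∅/, coda /k/ ok → well-formed
srjef.frja — σ1 onset /srj/ (2→4→5 rises), coda /f/ ok; σ2 onset /frj/ (2→4→5 rises), coda /∅/ ok → well-formed
zju — violates constraint 4: word begins with /z/ → ill-formed
kdir — violates constraint 2: syllable 1 onset /kd/: /k/ (stop, 1) → /d/ (stop, 1) does not rise → ill-formed
kej — σ1 onset /k/, coda /j/ ok → well-formed
raz.flji — σ1 onset /r/, coda /z/ ok; σ2 onset /flj/ (2→4→5 rises), coda /∅/ ok → well-formed
kuj.sredr — violates constraint 3: syllable 2 coda /dr/ has 2 consonants (> 1) → ill-formed
Well-formed: sje.ak, srjef.frja, kej, raz.flji → 4.

4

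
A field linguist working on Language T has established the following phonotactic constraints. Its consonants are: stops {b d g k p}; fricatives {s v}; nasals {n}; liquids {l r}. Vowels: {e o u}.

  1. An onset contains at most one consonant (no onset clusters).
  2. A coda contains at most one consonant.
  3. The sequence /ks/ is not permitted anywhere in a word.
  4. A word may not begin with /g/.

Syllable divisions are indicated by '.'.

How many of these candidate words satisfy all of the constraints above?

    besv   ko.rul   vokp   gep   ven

besv — violates constraint 2: syllable 1 coda /sv/ has 2 consonants (> 1) → phonotactically illegal
ko.rul — σ1 onset /k/, coda /∅/ ok; σ2 onset /r/, coda /l/ ok → phonotactically legal
vokp — violates constraint 2: syllable 1 coda /kp/ has 2 consonants (> 1) → phonotactically illegal
gep — violates constraint 4: word begins with /g/ → phonotactically illegal
ven — σ1 onset /v/, coda /n/ ok → phonotactically legal
Phonotactically legal: ko.rul, ven → 2.

2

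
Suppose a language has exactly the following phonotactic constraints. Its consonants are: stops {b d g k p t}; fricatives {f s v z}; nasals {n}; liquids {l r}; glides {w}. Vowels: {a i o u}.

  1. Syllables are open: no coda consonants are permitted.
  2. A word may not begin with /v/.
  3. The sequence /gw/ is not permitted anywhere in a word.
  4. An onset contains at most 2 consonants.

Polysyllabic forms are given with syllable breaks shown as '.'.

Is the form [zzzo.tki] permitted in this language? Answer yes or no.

no

[zzzo.tki] — violates constraint 4: syllable 1 onset /zzz/ has 3 consonants (> 2) → not permitted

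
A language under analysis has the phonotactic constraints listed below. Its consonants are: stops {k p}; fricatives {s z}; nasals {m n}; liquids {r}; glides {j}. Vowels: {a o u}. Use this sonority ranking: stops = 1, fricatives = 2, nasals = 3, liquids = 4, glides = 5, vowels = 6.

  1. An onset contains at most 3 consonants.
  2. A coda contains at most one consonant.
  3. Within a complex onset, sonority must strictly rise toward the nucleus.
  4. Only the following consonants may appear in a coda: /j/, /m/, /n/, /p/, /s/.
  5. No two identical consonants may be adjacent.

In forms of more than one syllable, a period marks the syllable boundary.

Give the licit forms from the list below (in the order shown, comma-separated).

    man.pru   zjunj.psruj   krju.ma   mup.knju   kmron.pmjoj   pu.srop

man.pru — σ1 onset /m/, coda /n/ ok; σ2 onset /pr/ (1→4 rises), coda /∅/ ok → licit
zjunj.psruj — violates constraint 2: syllable 1 coda /nj/ has 2 consonants (> 1) → illicit
krju.ma — σ1 onset /krj/ (1→4→5 rises), coda /∅/ ok; σ2 onset /m/, coda /∅/ ok → licit
mup.knju — σ1 onset /m/, coda /p/ ok; σ2 onset /knj/ (1→3→5 rises), coda /∅/ ok → licit
kmron.pmjoj — σ1 onset /kmr/ (1→3→4 rises), coda /n/ ok; σ2 onset /pmj/ (1→3→5 rises), coda /j/ ok → licit
pu.srop — σ1 onset /p/, coda /∅/ ok; σ2 onset /sr/ (2→4 rises), coda /p/ ok → licit

man.pru, krju.ma, mup.knju, kmron.pmjoj, pu.srop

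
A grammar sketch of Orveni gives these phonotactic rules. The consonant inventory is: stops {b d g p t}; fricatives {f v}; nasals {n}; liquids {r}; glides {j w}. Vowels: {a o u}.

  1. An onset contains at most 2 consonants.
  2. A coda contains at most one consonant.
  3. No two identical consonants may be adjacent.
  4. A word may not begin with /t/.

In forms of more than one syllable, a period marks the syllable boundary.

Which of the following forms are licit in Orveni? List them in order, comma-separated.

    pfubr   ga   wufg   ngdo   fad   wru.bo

pfubr — violates constraint 2: syllable 1 coda /br/ has 2 consonants (> 1) → illicit
ga — σ1 onset /g/, coda /∅/ ok → licit
wufg — violates constraint 2: syllable 1 coda /fg/ has 2 consonants (> 1) → illicit
ngdo — violates constraint 1: syllable 1 onset /ngd/ has 3 consonants (> 2) → illicit
fad — σ1 onset /f/, coda /d/ ok → licit
wru.bo — σ1 onset /wr/ (2C), coda /∅/ ok; σ2 onset /b/, coda /∅/ ok → licit

ga, fad, wru.bo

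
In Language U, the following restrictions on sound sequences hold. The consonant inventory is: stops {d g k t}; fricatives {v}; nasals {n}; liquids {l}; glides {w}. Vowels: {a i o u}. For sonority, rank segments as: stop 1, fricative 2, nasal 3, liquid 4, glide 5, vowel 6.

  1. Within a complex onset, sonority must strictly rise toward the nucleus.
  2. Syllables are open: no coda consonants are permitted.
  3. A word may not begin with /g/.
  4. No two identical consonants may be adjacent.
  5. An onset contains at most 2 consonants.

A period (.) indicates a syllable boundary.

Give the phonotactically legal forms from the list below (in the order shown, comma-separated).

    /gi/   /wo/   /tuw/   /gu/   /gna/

/gi/ — violates constraint 3: word begins with /g/ → phonotactically illegal
/wo/ — σ1 onset /w/, coda /∅/ ok → phonotactically legal
/tuw/ — violates constraint 2: syllable 1 coda /w/ has 1 consonant (> 0) → phonotactically illegal
/gu/ — violates constraint 3: word begins with /g/ → phonotactically illegal
/gna/ — violates constraint 3: word begins with /g/ → phonotactically illegal

/wo/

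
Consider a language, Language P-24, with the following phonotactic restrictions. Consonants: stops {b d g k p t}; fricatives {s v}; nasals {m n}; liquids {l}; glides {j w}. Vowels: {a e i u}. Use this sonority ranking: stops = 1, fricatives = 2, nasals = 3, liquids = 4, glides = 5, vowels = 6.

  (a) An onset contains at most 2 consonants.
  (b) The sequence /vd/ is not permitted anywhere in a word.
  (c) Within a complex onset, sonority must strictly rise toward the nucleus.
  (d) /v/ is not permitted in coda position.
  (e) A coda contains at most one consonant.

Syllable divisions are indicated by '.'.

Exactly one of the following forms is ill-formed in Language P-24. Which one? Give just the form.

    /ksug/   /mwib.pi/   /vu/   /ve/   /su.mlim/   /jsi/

/jsi/

/ksug/ — σ1 onset /ks/ (1→2 rises), coda /g/ ok → well-formed
/mwib.pi/ — σ1 onset /mw/ (3→5 rises), coda /b/ ok; σ2 onset /p/, coda /∅/ ok → well-formed
/vu/ — σ1 onset /v/, coda /∅/ ok → well-formed
/ve/ — σ1 onset /v/, coda /∅/ ok → well-formed
/su.mlim/ — σ1 onset /s/, coda /∅/ ok; σ2 onset /ml/ (3→4 rises), coda /m/ ok → well-formed
/jsi/ — violates constraint (c): syllable 1 onset /js/: /j/ (glide, 5) → /s/ (fricative, 2) does not rise → ill-formed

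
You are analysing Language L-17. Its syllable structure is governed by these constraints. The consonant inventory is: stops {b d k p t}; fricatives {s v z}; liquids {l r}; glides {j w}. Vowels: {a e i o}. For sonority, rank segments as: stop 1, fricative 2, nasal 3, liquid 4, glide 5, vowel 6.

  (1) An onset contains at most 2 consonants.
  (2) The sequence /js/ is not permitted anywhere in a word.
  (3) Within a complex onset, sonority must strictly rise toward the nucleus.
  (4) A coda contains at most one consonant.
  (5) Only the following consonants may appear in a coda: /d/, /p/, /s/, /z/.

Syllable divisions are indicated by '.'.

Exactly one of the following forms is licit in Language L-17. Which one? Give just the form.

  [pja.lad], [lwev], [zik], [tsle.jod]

[pja.lad] — σ1 onset /pj/ (1→5 rises), coda /∅/ ok; σ2 onset /l/, coda /d/ ok → licit
[lwev] — violates constraint 5: syllable 1 coda contains /v/, which is not a licensed coda consonant → illicit
[zik] — violates constraint 5: syllable 1 coda contains /k/, which is not a licensed coda consonant → illicit
[tsle.jod] — violates constraint 1: syllable 1 onset /tsl/ has 3 consonants (> 2) → illicit

[pja.lad]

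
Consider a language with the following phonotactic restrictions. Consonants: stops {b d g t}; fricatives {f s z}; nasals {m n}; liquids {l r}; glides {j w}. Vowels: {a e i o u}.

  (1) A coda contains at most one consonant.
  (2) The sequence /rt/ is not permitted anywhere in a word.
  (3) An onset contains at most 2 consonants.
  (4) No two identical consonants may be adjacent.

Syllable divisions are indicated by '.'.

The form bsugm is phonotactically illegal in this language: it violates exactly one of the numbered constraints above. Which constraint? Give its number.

bsugm: syllable 1 coda /gm/ has 2 consonants (> 1).
This is a violation of constraint 1: "A coda contains at most one consonant."
The remaining constraints (2, 3, 4) are satisfied.

1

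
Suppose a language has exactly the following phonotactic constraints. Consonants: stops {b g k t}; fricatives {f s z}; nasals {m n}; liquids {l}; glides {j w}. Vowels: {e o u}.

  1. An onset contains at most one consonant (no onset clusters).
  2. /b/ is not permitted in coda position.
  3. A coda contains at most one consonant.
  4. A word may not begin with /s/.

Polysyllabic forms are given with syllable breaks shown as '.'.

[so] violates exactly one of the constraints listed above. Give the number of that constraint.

[so]: word begins with /s/.
This is a violation of constraint 4: "A word may not begin with /s/."
The remaining constraints (1, 2, 3) are satisfied.

4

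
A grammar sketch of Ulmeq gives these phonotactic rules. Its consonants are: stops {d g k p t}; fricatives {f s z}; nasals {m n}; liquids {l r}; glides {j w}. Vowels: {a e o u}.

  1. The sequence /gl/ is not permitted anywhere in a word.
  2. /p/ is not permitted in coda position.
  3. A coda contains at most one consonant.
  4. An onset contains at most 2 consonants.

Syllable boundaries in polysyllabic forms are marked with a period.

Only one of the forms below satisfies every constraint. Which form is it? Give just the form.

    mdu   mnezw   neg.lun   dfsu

mdu

mdu — σ1 onset /md/ (2C), coda /∅/ ok → well-formed
mnezw — violates constraint 3: syllable 1 coda /zw/ has 2 consonants (> 1) → ill-formed
neg.lun — violates constraint 1: contains banned sequence /gl/ → ill-formed
dfsu — violates constraint 4: syllable 1 onset /dfs/ has 3 consonants (> 2) → ill-formed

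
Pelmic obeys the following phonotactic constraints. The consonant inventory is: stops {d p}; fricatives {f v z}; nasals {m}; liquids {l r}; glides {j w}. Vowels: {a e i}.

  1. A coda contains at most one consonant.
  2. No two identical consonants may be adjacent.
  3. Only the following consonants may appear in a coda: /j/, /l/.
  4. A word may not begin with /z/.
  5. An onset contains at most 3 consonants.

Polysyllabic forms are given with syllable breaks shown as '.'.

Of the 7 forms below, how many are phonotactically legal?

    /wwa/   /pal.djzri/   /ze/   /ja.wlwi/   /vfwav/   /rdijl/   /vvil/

1

/wwa/ — violates constraint 2: adjacent identical consonants /ww/ → phonotactically illegal
/pal.djzri/ — violates constraint 5: syllable 2 onset /djzr/ has 4 consonants (> 3) → phonotactically illegal
/ze/ — violates constraint 4: word begins with /z/ → phonotactically illegal
/ja.wlwi/ — σ1 onset /j/, coda /∅/ ok; σ2 onset /wlw/ (3C), coda /∅/ ok → phonotactically legal
/vfwav/ — violates constraint 3: syllable 1 coda contains /v/, which is not a licensed coda consonant → phonotactically illegal
/rdijl/ — violates constraint 1: syllable 1 coda /jl/ has 2 consonants (> 1) → phonotactically illegal
/vvil/ — violates constraint 2: adjacent identical consonants /vv/ → phonotactically illegal
Phonotactically legal: /ja.wlwi/ → 1.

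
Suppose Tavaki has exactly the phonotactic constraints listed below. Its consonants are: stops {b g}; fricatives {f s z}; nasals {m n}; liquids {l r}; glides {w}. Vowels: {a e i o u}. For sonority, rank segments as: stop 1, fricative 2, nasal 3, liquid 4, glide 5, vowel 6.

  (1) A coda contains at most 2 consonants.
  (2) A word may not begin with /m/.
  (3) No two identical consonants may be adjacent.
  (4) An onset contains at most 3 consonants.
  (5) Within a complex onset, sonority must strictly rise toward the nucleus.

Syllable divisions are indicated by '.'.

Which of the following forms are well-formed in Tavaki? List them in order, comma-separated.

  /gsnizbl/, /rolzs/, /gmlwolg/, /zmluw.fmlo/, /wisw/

/zmluw.fmlo/, /wisw/

/gsnizbl/ — violates constraint 1: syllable 1 coda /zbl/ has 3 consonants (> 2) → ill-formed
/rolzs/ — violates constraint 1: syllable 1 coda /lzs/ has 3 consonants (> 2) → ill-formed
/gmlwolg/ — violates constraint 4: syllable 1 onset /gmlw/ has 4 consonants (> 3) → ill-formed
/zmluw.fmlo/ — σ1 onset /zml/ (2→3→4 rises), coda /w/ ok; σ2 onset /fml/ (2→3→4 rises), coda /∅/ ok → well-formed
/wisw/ — σ1 onset /w/, coda /sw/ (2C) ok → well-formed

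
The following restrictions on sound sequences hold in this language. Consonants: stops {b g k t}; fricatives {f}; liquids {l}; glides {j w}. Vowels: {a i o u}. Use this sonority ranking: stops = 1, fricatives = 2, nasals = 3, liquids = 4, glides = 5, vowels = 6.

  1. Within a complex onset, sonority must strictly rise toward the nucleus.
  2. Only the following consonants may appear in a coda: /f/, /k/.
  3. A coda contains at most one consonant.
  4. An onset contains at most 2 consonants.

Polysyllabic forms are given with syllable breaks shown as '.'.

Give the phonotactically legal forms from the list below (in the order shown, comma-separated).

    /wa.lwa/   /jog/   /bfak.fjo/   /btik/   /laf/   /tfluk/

/wa.lwa/ — σ1 onset /w/, coda /∅/ ok; σ2 onset /lw/ (4→5 rises), coda /∅/ ok → phonotactically legal
/jog/ — violates constraint 2: syllable 1 coda contains /g/, which is not a licensed coda consonant → phonotactically illegal
/bfak.fjo/ — σ1 onset /bf/ (1→2 rises), coda /k/ ok; σ2 onset /fj/ (2→5 rises), coda /∅/ ok → phonotactically legal
/btik/ — violates constraint 1: syllable 1 onset /bt/: /b/ (stop, 1) → /t/ (stop, 1) does not rise → phonotactically illegal
/laf/ — σ1 onset /l/, coda /f/ ok → phonotactically legal
/tfluk/ — violates constraint 4: syllable 1 onset /tfl/ has 3 consonants (> 2) → phonotactically illegal

/wa.lwa/, /bfak.fjo/, /laf/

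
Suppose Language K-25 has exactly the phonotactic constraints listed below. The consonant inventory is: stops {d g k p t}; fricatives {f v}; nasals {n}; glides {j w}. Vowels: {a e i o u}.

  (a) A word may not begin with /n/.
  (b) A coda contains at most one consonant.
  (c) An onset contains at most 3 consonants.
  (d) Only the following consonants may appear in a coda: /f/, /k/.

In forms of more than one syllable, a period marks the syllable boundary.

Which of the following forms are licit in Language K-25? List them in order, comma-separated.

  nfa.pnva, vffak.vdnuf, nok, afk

nfa.pnva — violates constraint (a): word begins with /n/ → illicit
vffak.vdnuf — σ1 onset /vff/ (3C), coda /k/ ok; σ2 onset /vdn/ (3C), coda /f/ ok → licit
nok — violates constraint (a): word begins with /n/ → illicit
afk — violates constraint (b): syllable 1 coda /fk/ has 2 consonants (> 1) → illicit

vffak.vdnuf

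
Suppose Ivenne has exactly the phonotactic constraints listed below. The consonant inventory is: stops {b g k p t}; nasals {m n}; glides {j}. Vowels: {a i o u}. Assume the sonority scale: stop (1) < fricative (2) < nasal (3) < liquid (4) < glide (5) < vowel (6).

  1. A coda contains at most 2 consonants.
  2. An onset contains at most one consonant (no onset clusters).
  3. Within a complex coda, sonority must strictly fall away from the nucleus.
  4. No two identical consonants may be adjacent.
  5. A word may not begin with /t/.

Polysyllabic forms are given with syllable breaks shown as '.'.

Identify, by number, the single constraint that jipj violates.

3

jipj: syllable 1 coda /pj/: /p/ (stop, 1) → /j/ (glide, 5) does not fall.
This is a violation of constraint 3: "Within a complex coda, sonority must strictly fall away from the nucleus."
The remaining constraints (1, 2, 4, 5) are satisfied.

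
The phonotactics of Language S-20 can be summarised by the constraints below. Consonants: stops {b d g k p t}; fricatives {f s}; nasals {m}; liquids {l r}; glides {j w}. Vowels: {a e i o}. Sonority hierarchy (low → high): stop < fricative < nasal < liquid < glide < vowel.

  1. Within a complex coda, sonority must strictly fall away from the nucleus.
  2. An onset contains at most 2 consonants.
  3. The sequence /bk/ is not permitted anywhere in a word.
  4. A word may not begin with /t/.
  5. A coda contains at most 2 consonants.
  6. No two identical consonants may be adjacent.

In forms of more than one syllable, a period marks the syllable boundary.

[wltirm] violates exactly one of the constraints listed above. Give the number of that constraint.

2

[wltirm]: syllable 1 onset /wlt/ has 3 consonants (> 2).
This is a violation of constraint 2: "An onset contains at most 2 consonants."
The remaining constraints (1, 3, 4, 5, 6) are satisfied.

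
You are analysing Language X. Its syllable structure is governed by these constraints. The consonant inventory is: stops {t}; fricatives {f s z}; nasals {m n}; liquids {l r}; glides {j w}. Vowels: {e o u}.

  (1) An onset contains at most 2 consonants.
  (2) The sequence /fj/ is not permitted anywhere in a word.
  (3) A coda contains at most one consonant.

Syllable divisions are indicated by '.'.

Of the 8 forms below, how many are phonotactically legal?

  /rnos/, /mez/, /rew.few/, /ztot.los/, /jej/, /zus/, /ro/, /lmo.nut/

8

/rnos/ — σ1 onset /rn/ (2C), coda /s/ ok → phonotactically legal
/mez/ — σ1 onset /m/, coda /z/ ok → phonotactically legal
/rew.few/ — σ1 onset /r/, coda /w/ ok; σ2 onset /f/, coda /w/ ok → phonotactically legal
/ztot.los/ — σ1 onset /zt/ (2C), coda /t/ ok; σ2 onset /l/, coda /s/ ok → phonotactically legal
/jej/ — σ1 onset /j/, coda /j/ ok → phonotactically legal
/zus/ — σ1 onset /z/, coda /s/ ok → phonotactically legal
/ro/ — σ1 onset /r/, coda /∅/ ok → phonotactically legal
/lmo.nut/ — σ1 onset /lm/ (2C), coda /∅/ ok; σ2 onset /n/, coda /t/ ok → phonotactically legal
Phonotactically legal: /rnos/, /mez/, /rew.few/, /ztot.los/, /jej/, /zus/, /ro/, /lmo.nut/ → 8.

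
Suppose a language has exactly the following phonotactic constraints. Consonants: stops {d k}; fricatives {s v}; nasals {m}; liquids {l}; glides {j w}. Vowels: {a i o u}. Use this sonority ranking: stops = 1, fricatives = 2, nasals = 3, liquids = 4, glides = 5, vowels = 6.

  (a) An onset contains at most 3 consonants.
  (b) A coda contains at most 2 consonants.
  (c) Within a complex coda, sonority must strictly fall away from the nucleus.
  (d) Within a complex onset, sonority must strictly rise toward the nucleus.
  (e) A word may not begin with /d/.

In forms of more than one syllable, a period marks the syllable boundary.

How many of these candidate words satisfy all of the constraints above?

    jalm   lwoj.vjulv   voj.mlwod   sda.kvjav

3

jalm — σ1 onset /j/, coda /lm/ (4→3 falls) ok → permitted
lwoj.vjulv — σ1 onset /lw/ (4→5 rises), coda /j/ ok; σ2 onset /vj/ (2→5 rises), coda /lv/ (4→2 falls) ok → permitted
voj.mlwod — σ1 onset /v/, coda /j/ ok; σ2 onset /mlw/ (3→4→5 rises), coda /d/ ok → permitted
sda.kvjav — violates constraint (d): syllable 1 onset /sd/: /s/ (fricative, 2) → /d/ (stop, 1) does not rise → not permitted
Permitted: jalm, lwoj.vjulv, voj.mlwod → 3.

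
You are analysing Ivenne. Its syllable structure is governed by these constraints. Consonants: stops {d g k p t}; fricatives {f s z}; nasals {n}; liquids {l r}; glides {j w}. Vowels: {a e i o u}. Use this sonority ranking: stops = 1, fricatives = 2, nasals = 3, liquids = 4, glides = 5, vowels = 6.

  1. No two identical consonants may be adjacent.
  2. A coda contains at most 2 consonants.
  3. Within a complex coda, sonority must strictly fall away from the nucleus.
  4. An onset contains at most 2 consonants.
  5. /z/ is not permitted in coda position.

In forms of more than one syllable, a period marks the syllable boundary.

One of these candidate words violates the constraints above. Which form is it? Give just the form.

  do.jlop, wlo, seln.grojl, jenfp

jenfp

do.jlop — σ1 onset /d/, coda /∅/ ok; σ2 onset /jl/ (2C), coda /p/ ok → well-formed
wlo — σ1 onset /wl/ (2C), coda /∅/ ok → well-formed
seln.grojl — σ1 onset /s/, coda /ln/ (4→3 falls) ok; σ2 onset /gr/ (2C), coda /jl/ (5→4 falls) ok → well-formed
jenfp — violates constraint 2: syllable 1 coda /nfp/ has 3 consonants (> 2) → ill-formed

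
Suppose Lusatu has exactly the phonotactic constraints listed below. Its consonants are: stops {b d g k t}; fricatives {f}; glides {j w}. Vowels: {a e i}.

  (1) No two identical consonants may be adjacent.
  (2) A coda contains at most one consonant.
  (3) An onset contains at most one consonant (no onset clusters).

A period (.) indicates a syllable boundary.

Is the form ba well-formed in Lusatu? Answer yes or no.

yes

ba — σ1 onset /b/, coda /∅/ ok → well-formed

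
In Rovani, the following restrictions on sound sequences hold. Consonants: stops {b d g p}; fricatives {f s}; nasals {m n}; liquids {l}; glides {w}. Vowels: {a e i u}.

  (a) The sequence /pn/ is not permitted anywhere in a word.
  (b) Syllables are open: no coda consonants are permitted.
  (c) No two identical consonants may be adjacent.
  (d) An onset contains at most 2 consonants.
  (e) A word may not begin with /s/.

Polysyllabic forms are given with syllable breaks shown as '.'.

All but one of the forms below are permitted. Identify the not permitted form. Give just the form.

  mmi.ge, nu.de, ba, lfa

mmi.ge — violates constraint (c): adjacent identical consonants /mm/ → not permitted
nu.de — σ1 onset /n/, coda /∅/ ok; σ2 onset /d/, coda /∅/ ok → permitted
ba — σ1 onset /b/, coda /∅/ ok → permitted
lfa — σ1 onset /lf/ (2C), coda /∅/ ok → permitted

mmi.ge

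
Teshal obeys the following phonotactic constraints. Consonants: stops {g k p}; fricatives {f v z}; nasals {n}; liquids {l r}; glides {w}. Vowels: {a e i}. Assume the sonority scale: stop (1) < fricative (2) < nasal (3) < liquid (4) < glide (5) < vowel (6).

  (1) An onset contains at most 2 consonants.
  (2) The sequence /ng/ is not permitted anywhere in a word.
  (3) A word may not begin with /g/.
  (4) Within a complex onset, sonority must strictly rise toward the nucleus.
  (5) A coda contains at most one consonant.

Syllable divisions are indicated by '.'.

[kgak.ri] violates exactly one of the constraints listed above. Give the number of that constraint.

4

[kgak.ri]: syllable 1 onset /kg/: /k/ (stop, 1) → /g/ (stop, 1) does not rise.
This is a violation of constraint 4: "Within a complex onset, sonority must strictly rise toward the nucleus."
The remaining constraints (1, 2, 3, 5) are satisfied.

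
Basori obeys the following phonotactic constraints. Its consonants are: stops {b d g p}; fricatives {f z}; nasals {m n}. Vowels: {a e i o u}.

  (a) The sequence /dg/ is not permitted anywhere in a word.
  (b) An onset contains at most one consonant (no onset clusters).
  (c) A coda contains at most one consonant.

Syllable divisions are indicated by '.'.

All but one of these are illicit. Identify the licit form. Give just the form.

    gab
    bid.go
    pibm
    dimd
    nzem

gab — σ1 onset /g/, coda /b/ ok → licit
bid.go — violates constraint (a): contains banned sequence /dg/ → illicit
pibm — violates constraint (c): syllable 1 coda /bm/ has 2 consonants (> 1) → illicit
dimd — violates constraint (c): syllable 1 coda /md/ has 2 consonants (> 1) → illicit
nzem — violates constraint (b): syllable 1 onset /nz/ has 2 consonants (> 1) → illicit

gab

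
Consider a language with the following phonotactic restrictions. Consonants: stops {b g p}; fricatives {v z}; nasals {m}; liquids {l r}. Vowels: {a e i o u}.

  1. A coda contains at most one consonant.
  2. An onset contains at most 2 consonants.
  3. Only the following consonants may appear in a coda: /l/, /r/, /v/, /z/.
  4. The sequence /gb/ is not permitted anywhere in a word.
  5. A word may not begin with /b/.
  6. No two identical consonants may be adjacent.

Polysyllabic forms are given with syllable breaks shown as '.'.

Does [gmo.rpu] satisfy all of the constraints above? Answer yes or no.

[gmo.rpu] — σ1 onset /gm/ (2C), coda /∅/ ok; σ2 onset /rp/ (2C), coda /∅/ ok → well-formed

yes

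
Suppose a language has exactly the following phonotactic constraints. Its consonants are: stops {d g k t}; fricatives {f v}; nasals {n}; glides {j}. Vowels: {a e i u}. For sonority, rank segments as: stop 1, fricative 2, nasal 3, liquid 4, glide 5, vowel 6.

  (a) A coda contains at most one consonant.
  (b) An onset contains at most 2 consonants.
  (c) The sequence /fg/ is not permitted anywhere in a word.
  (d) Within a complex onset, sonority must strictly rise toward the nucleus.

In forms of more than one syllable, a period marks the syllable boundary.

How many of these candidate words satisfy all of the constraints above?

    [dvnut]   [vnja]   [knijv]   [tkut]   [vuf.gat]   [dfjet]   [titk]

0

[dvnut] — violates constraint (b): syllable 1 onset /dvn/ has 3 consonants (> 2) → ill-formed
[vnja] — violates constraint (b): syllable 1 onset /vnj/ has 3 consonants (> 2) → ill-formed
[knijv] — violates constraint (a): syllable 1 coda /jv/ has 2 consonants (> 1) → ill-formed
[tkut] — violates constraint (d): syllable 1 onset /tk/: /t/ (stop, 1) → /k/ (stop, 1) does not rise → ill-formed
[vuf.gat] — violates constraint (c): contains banned sequence /fg/ → ill-formed
[dfjet] — violates constraint (b): syllable 1 onset /dfj/ has 3 consonants (> 2) → ill-formed
[titk] — violates constraint (a): syllable 1 coda /tk/ has 2 consonants (> 1) → ill-formed
No form is well-formed → 0.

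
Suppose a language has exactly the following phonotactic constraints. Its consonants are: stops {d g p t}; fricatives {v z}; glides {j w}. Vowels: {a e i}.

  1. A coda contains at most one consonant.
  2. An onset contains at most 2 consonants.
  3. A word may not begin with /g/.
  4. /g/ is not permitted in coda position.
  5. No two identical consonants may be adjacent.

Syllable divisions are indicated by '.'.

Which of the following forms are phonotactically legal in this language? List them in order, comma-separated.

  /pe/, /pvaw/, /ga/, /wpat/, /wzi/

/pe/ — σ1 onset /p/, coda /∅/ ok → phonotactically legal
/pvaw/ — σ1 onset /pv/ (2C), coda /w/ ok → phonotactically legal
/ga/ — violates constraint 3: word begins with /g/ → phonotactically illegal
/wpat/ — σ1 onset /wp/ (2C), coda /t/ ok → phonotactically legal
/wzi/ — σ1 onset /wz/ (2C), coda /∅/ ok → phonotactically legal

/pe/, /pvaw/, /wpat/, /wzi/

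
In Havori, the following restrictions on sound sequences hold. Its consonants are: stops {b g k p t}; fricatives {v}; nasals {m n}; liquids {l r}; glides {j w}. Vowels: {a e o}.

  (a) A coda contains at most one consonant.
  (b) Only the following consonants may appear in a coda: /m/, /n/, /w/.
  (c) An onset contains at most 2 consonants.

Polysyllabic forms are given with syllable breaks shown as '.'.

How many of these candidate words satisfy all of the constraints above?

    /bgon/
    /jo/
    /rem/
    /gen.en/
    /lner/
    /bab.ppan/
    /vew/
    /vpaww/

5

/bgon/ — σ1 onset /bg/ (2C), coda /n/ ok → permitted
/jo/ — σ1 onset /j/, coda /∅/ ok → permitted
/rem/ — σ1 onset /r/, coda /m/ ok → permitted
/gen.en/ — σ1 onset /g/, coda /n/ ok; σ2 onset /∅/, coda /n/ ok → permitted
/lner/ — violates constraint (b): syllable 1 coda contains /r/, which is not a licensed coda consonant → not permitted
/bab.ppan/ — violates constraint (b): syllable 1 coda contains /b/, which is not a licensed coda consonant → not permitted
/vew/ — σ1 onset /v/, coda /w/ ok → permitted
/vpaww/ — violates constraint (a): syllable 1 coda /ww/ has 2 consonants (> 1) → not permitted
Permitted: /bgon/, /jo/, /rem/, /gen.en/, /vew/ → 5.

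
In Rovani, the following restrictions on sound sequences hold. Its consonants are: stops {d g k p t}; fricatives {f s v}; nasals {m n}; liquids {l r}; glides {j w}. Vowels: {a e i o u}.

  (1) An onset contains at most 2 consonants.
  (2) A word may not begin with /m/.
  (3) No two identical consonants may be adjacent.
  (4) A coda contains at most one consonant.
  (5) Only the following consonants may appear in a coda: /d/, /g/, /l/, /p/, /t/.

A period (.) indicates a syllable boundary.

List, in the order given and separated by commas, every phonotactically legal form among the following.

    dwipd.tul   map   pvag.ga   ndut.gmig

ndut.gmig

dwipd.tul — violates constraint 4: syllable 1 coda /pd/ has 2 consonants (> 1) → phonotactically illegal
map — violates constraint 2: word begins with /m/ → phonotactically illegal
pvag.ga — violates constraint 3: adjacent identical consonants /gg/ → phonotactically illegal
ndut.gmig — σ1 onset /nd/ (2C), coda /t/ ok; σ2 onset /gm/ (2C), coda /g/ ok → phonotactically legal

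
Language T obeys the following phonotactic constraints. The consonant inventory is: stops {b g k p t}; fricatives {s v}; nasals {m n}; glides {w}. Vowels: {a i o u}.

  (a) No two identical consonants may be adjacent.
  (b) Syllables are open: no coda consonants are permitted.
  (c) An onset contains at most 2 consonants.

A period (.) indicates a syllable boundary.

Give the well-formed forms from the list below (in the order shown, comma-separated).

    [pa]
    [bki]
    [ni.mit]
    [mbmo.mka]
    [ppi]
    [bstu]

[pa] — σ1 onset /p/, coda /∅/ ok → well-formed
[bki] — σ1 onset /bk/ (2C), coda /∅/ ok → well-formed
[ni.mit] — violates constraint (b): syllable 2 coda /t/ has 1 consonant (> 0) → ill-formed
[mbmo.mka] — violates constraint (c): syllable 1 onset /mbm/ has 3 consonants (> 2) → ill-formed
[ppi] — violates constraint (a): adjacent identical consonants /pp/ → ill-formed
[bstu] — violates constraint (c): syllable 1 onset /bst/ has 3 consonants (> 2) → ill-formed

[pa], [bki]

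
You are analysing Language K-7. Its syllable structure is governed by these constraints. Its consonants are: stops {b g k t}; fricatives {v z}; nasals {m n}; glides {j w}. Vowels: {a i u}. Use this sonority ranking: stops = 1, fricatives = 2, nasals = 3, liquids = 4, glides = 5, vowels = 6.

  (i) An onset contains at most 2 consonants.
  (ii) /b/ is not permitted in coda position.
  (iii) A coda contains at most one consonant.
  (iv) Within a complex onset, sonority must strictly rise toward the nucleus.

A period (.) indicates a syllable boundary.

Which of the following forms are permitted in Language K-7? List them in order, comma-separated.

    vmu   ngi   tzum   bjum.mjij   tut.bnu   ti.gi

vmu — σ1 onset /vm/ (2→3 rises), coda /∅/ ok → permitted
ngi — violates constraint (iv): syllable 1 onset /ng/: /n/ (nasal, 3) → /g/ (stop, 1) does not rise → not permitted
tzum — σ1 onset /tz/ (1→2 rises), coda /m/ ok → permitted
bjum.mjij — σ1 onset /bj/ (1→5 rises), coda /m/ ok; σ2 onset /mj/ (3→5 rises), coda /j/ ok → permitted
tut.bnu — σ1 onset /t/, coda /t/ ok; σ2 onset /bn/ (1→3 rises), coda /∅/ ok → permitted
ti.gi — σ1 onset /t/, coda /∅/ ok; σ2 onset /g/, coda /∅/ ok → permitted

vmu, tzum, bjum.mjij, tut.bnu, ti.gi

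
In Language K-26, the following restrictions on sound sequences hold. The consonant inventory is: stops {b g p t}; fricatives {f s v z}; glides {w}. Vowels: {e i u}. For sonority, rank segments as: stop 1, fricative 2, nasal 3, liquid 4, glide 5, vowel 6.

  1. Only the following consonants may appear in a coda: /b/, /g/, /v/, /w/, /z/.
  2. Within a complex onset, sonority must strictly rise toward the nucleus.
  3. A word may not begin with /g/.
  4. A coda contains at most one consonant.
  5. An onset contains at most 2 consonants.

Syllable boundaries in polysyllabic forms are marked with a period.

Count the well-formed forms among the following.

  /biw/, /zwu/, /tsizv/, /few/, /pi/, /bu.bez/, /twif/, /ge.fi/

/biw/ — σ1 onset /b/, coda /w/ ok → well-formed
/zwu/ — σ1 onset /zw/ (2→5 rises), coda /∅/ ok → well-formed
/tsizv/ — violates constraint 4: syllable 1 coda /zv/ has 2 consonants (> 1) → ill-formed
/few/ — σ1 onset /f/, coda /w/ ok → well-formed
/pi/ — σ1 onset /p/, coda /∅/ ok → well-formed
/bu.bez/ — σ1 onset /b/, coda /∅/ ok; σ2 onset /b/, coda /z/ ok → well-formed
/twif/ — violates constraint 1: syllable 1 coda contains /f/, which is not a licensed coda consonant → ill-formed
/ge.fi/ — violates constraint 3: word begins with /g/ → ill-formed
Well-formed: /biw/, /zwu/, /few/, /pi/, /bu.bez/ → 5.

5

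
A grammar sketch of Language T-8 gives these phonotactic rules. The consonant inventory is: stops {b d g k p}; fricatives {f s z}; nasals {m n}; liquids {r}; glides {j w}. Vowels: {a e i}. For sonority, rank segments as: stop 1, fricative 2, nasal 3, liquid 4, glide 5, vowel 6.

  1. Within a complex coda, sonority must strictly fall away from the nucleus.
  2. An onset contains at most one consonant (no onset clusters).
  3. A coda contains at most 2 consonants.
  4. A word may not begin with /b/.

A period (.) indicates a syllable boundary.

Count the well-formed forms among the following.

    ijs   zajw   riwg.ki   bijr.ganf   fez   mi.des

ijs — σ1 onset /∅/, coda /js/ (5→2 falls) ok → well-formed
zajw — violates constraint 1: syllable 1 coda /jw/: /j/ (glide, 5) → /w/ (glide, 5) does not fall → ill-formed
riwg.ki — σ1 onset /r/, coda /wg/ (5→1 falls) ok; σ2 onset /k/, coda /∅/ ok → well-formed
bijr.ganf — violates constraint 4: word begins with /b/ → ill-formed
fez — σ1 onset /f/, coda /z/ ok → well-formed
mi.des — σ1 onset /m/, coda /∅/ ok; σ2 onset /d/, coda /s/ ok → well-formed
Well-formed: ijs, riwg.ki, fez, mi.des → 4.

4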